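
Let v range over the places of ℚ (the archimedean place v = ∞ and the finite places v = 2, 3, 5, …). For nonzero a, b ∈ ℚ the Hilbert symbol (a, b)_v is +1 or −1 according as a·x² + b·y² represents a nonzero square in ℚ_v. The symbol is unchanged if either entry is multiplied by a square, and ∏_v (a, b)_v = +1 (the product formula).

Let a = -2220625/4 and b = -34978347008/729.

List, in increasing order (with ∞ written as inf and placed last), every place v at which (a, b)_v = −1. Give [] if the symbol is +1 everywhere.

[11, inf]

Mod squares: a ≡ -3553, b ≡ -782. Check v ∈ {∞, 2, 3, 5, 11, 17, 19, 23}.
v=23: a=23^0·(≡12), b=23^1·(≡13) mod 23; (12|23)=+1, (13|23)=+1; (−1)^{0·1·11}·(+1)^1·(+1)^0 = +1.
v=2: v_2(a)=-2, v_2(b)=11; units ≡ 7, 1 (mod 8); ε·ε+αω+βω = 1·0+-2·0+11·0 ≡ 0  ⇒  (a,b)_2 = +1.
v=∞: -3553 < 0 and -782 < 0  ⇒  (a,b)_∞ = -1.
v=17: a=17^1·(≡5), b=17^1·(≡5) mod 17; (5|17)=-1, (5|17)=-1; (−1)^{1·1·8}·(-1)^1·(-1)^1 = +1.
v=3: a=3^0·(≡2), b=3^-6·(≡1) mod 3; (2|3)=-1, (1|3)=+1; (−1)^{0·-6·1}·(-1)^-6·(+1)^0 = +1.
v=19: a=19^1·(≡8), b=19^2·(≡6) mod 19; (8|19)=-1, (6|19)=+1; (−1)^{1·2·9}·(-1)^2·(+1)^1 = +1.
v=11: a=11^1·(≡2), b=11^2·(≡8) mod 11; (2|11)=-1, (8|11)=-1; (−1)^{1·2·5}·(-1)^2·(-1)^1 = -1.
v=5: a=5^4·(≡3), b=5^0·(≡3) mod 5; (3|5)=-1, (3|5)=-1; (−1)^{4·0·2}·(-1)^0·(-1)^4 = +1.
(-3553, -782 / ℚ) ramifies at {11, ∞}: a division algebra.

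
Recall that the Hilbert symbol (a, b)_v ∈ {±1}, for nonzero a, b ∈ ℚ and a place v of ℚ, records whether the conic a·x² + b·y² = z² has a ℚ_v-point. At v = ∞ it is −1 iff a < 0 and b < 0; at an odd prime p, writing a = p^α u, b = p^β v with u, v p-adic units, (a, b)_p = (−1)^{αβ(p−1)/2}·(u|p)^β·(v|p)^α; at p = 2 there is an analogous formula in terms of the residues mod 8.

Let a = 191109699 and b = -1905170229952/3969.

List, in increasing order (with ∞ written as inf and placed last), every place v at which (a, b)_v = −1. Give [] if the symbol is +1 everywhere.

[11, 17, 31, 37]

(a, b) ≡ (19499, -187) mod (ℚ^×)²; places V = {2, 3, 7, 11, 17, 31, 37, ∞}.
(a,b)_17: α=1, u≡4; β=1, v≡7 (mod 17); (4|17)=+1, (7|17)=-1; sign (−1)^0·+1^1·-1^1 = -1.
(a,b)_7: α=0, u≡4; β=-2, v≡1 (mod 7); (4|7)=+1, (1|7)=+1; sign (−1)^0·+1^-2·+1^0 = +1.
(a,b)_2: α=0, β=6; u≡3, v≡5 (mod 8); ε(u)ε(v)=1·0, αω(v)=0·1, βω(u)=6·1; sum ≡ 0  ⇒  +1.
(a,b)_31: α=1, u≡14; β=2, v≡30 (mod 31); (14|31)=+1, (30|31)=-1; sign (−1)^0·+1^2·-1^1 = -1.
(a,b)_37: α=1, u≡1; β=2, v≡17 (mod 37); (1|37)=+1, (17|37)=-1; sign (−1)^0·+1^2·-1^1 = -1.
(a,b)_∞: sgn(19499)=+, sgn(-187)=−, so +1.
(a,b)_3: α=4, u≡2; β=-4, v≡2 (mod 3); (2|3)=-1, (2|3)=-1; sign (−1)^0·-1^-4·-1^4 = +1.
(a,b)_11: α=2, u≡6; β=3, v≡1 (mod 11); (6|11)=-1, (1|11)=+1; sign (−1)^0·-1^3·+1^2 = -1.
|Ram(19499, -187)| = 4, even; anisotropic at {11, 17, 31, 37}.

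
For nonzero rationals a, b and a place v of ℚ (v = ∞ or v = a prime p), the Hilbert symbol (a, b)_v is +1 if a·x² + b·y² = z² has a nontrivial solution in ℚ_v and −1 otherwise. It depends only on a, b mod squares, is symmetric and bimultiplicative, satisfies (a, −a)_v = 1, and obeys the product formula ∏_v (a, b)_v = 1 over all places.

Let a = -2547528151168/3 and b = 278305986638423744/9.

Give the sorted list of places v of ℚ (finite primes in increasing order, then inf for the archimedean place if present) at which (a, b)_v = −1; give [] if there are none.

[2, 3, 11, 13]

(a, b) ≡ (-6006, 11) mod (ℚ^×)²; places V = {2, 3, 7, 11, 13, ∞}.
(a,b)_7: α=7, u≡5; β=12, v≡2 (mod 7); (5|7)=-1, (2|7)=+1; sign (−1)^0·-1^12·+1^7 = +1.
(a,b)_3: α=-1, u≡2; β=-2, v≡2 (mod 3); (2|3)=-1, (2|3)=-1; sign (−1)^0·-1^-2·-1^-1 = -1.
(a,b)_2: α=7, β=6; u≡5, v≡3 (mod 8); ε(u)ε(v)=0·1, αω(v)=7·1, βω(u)=6·1; sum ≡ 1  ⇒  -1.
(a,b)_11: α=1, u≡9; β=1, v≡3 (mod 11); (9|11)=+1, (3|11)=+1; sign (−1)^1·+1^1·+1^1 = -1.
(a,b)_∞: sgn(-6006)=−, sgn(11)=+, so +1.
(a,b)_13: α=3, u≡5; β=4, v≡6 (mod 13); (5|13)=-1, (6|13)=-1; sign (−1)^0·-1^4·-1^3 = -1.
|Ram(-6006, 11)| = 4, even; anisotropic at {2, 3, 11, 13}.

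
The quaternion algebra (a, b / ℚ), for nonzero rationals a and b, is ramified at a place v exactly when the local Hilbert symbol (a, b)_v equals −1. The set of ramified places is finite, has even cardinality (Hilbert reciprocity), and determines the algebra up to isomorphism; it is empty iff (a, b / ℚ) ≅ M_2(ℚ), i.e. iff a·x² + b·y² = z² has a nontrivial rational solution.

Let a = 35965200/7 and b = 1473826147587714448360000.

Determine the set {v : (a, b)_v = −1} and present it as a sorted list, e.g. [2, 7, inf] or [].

Mod squares: a ≡ 629391, b ≡ 2896609. Check v ∈ {∞, 2, 3, 5, 7, 17, 31, 41, 43, 53}.
v=31: a=31^0·(≡21), b=31^1·(≡19) mod 31; (21|31)=-1, (19|31)=+1; (−1)^{0·1·15}·(-1)^1·(+1)^0 = -1.
v=53: a=53^0·(≡43), b=53^1·(≡49) mod 53; (43|53)=+1, (49|53)=+1; (−1)^{0·1·26}·(+1)^1·(+1)^0 = +1.
v=3: a=3^1·(≡1), b=3^0·(≡1) mod 3; (1|3)=+1, (1|3)=+1; (−1)^{1·0·1}·(+1)^0·(+1)^1 = +1.
v=2: v_2(a)=4, v_2(b)=6; units ≡ 7, 1 (mod 8); ε·ε+αω+βω = 1·0+4·0+6·0 ≡ 0  ⇒  (a,b)_2 = +1.
v=17: a=17^1·(≡5), b=17^4·(≡4) mod 17; (5|17)=-1, (4|17)=+1; (−1)^{1·4·8}·(-1)^4·(+1)^1 = +1.
v=41: a=41^1·(≡30), b=41^3·(≡12) mod 41; (30|41)=-1, (12|41)=-1; (−1)^{1·3·20}·(-1)^3·(-1)^1 = +1.
v=43: a=43^1·(≡1), b=43^3·(≡1) mod 43; (1|43)=+1, (1|43)=+1; (−1)^{1·3·21}·(+1)^3·(+1)^1 = -1.
v=7: a=7^-1·(≡5), b=7^2·(≡2) mod 7; (5|7)=-1, (2|7)=+1; (−1)^{-1·2·3}·(-1)^2·(+1)^-1 = +1.
v=∞: 629391 > 0 and 2896609 > 0  ⇒  (a,b)_∞ = +1.
v=5: a=5^2·(≡4), b=5^4·(≡1) mod 5; (4|5)=+1, (1|5)=+1; (−1)^{2·4·2}·(+1)^4·(+1)^2 = +1.
|Ram(629391, 2896609)| = 2, even; anisotropic at {31, 43}.

[31, 43]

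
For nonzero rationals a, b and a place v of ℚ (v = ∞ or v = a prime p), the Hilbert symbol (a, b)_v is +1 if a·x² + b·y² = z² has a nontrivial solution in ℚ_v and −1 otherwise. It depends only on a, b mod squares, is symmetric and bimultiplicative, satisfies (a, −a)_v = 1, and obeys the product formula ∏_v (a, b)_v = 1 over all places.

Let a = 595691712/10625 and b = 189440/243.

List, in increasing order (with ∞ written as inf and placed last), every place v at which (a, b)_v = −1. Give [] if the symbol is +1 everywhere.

(a, b) ≡ (145299, 555) mod (ℚ^×)²; places V = {2, 3, 5, 7, 11, 17, 37, ∞}.
(a,b)_37: α=1, u≡19; β=1, v≡13 (mod 37); (19|37)=-1, (13|37)=-1; sign (−1)^0·-1^1·-1^1 = +1.
(a,b)_3: α=3, u≡1; β=-5, v≡2 (mod 3); (1|3)=+1, (2|3)=-1; sign (−1)^1·+1^-5·-1^3 = +1.
(a,b)_11: α=3, u≡5; β=0, v≡9 (mod 11); (5|11)=+1, (9|11)=+1; sign (−1)^0·+1^0·+1^3 = +1.
(a,b)_2: α=6, β=10; u≡3, v≡3 (mod 8); ε(u)ε(v)=1·1, αω(v)=6·1, βω(u)=10·1; sum ≡ 1  ⇒  -1.
(a,b)_∞: sgn(145299)=+, sgn(555)=+, so +1.
(a,b)_7: α=1, u≡2; β=0, v≡4 (mod 7); (2|7)=+1, (4|7)=+1; sign (−1)^0·+1^0·+1^1 = +1.
(a,b)_5: α=-4, u≡1; β=1, v≡1 (mod 5); (1|5)=+1, (1|5)=+1; sign (−1)^0·+1^1·+1^-4 = +1.
(a,b)_17: α=-1, u≡13; β=0, v≡12 (mod 17); (13|17)=+1, (12|17)=-1; sign (−1)^0·+1^0·-1^-1 = -1.
Ram(145299, 555) = {2, 17}; no ℚ_2-point on the conic.

[2, 17]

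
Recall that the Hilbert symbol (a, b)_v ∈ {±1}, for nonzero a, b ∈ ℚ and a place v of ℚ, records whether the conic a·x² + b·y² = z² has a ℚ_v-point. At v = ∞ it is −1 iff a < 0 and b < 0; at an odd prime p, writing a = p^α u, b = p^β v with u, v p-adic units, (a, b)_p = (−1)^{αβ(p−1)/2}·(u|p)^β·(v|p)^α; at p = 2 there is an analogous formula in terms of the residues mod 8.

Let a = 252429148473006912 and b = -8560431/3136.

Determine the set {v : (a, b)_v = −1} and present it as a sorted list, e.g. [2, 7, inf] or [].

Mod squares: a ≡ 39237, b ≡ -951159. Check v ∈ {∞, 2, 3, 7, 11, 19, 29, 37, 41}.
v=3: a=3^1·(≡2), b=3^3·(≡2) mod 3; (2|3)=-1, (2|3)=-1; (−1)^{1·3·1}·(-1)^3·(-1)^1 = -1.
v=7: a=7^0·(≡1), b=7^-2·(≡2) mod 7; (1|7)=+1, (2|7)=+1; (−1)^{0·-2·3}·(+1)^-2·(+1)^0 = +1.
v=11: a=11^3·(≡1), b=11^1·(≡7) mod 11; (1|11)=+1, (7|11)=-1; (−1)^{3·1·5}·(+1)^1·(-1)^3 = +1.
v=29: a=29^1·(≡26), b=29^0·(≡27) mod 29; (26|29)=-1, (27|29)=-1; (−1)^{1·0·14}·(-1)^0·(-1)^1 = -1.
v=2: v_2(a)=6, v_2(b)=-6; units ≡ 5, 1 (mod 8); ε·ε+αω+βω = 0·0+6·0+-6·1 ≡ 0  ⇒  (a,b)_2 = +1.
v=41: a=41^3·(≡22), b=41^1·(≡38) mod 41; (22|41)=-1, (38|41)=-1; (−1)^{3·1·20}·(-1)^1·(-1)^3 = +1.
v=19: a=19^2·(≡8), b=19^1·(≡17) mod 19; (8|19)=-1, (17|19)=+1; (−1)^{2·1·9}·(-1)^1·(+1)^2 = -1.
v=∞: 39237 > 0 and -951159 < 0  ⇒  (a,b)_∞ = +1.
v=37: a=37^2·(≡8), b=37^1·(≡29) mod 37; (8|37)=-1, (29|37)=-1; (−1)^{2·1·18}·(-1)^1·(-1)^2 = -1.
|Ram(39237, -951159)| = 4, even; anisotropic at {3, 19, 29, 37}.

[3, 19, 29, 37]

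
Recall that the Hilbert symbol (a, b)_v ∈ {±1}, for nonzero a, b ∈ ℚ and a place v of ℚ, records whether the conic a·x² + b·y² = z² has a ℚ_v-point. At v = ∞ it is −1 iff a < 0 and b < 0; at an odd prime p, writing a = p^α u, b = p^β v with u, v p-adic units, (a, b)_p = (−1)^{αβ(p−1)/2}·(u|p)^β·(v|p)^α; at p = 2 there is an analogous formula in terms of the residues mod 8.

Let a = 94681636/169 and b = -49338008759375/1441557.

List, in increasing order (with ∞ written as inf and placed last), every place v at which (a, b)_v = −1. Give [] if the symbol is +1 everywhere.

[17, 23]

Mod squares: a ≡ 65569, b ≡ -3380195. Check v ∈ {∞, 2, 3, 5, 7, 13, 17, 19, 23, 29, 37}.
v=17: a=17^1·(≡15), b=17^1·(≡5) mod 17; (15|17)=+1, (5|17)=-1; (−1)^{1·1·8}·(+1)^1·(-1)^1 = -1.
v=23: a=23^0·(≡14), b=23^1·(≡10) mod 23; (14|23)=-1, (10|23)=-1; (−1)^{0·1·11}·(-1)^1·(-1)^0 = -1.
v=37: a=37^0·(≡2), b=37^-2·(≡8) mod 37; (2|37)=-1, (8|37)=-1; (−1)^{0·-2·18}·(-1)^-2·(-1)^0 = +1.
v=5: a=5^0·(≡4), b=5^5·(≡1) mod 5; (4|5)=+1, (1|5)=+1; (−1)^{0·5·2}·(+1)^5·(+1)^0 = +1.
v=19: a=19^3·(≡14), b=19^3·(≡11) mod 19; (14|19)=-1, (11|19)=+1; (−1)^{3·3·9}·(-1)^3·(+1)^3 = +1.
v=3: a=3^0·(≡1), b=3^-4·(≡1) mod 3; (1|3)=+1, (1|3)=+1; (−1)^{0·-4·1}·(+1)^-4·(+1)^0 = +1.
v=7: a=7^1·(≡2), b=7^1·(≡5) mod 7; (2|7)=+1, (5|7)=-1; (−1)^{1·1·3}·(+1)^1·(-1)^1 = +1.
v=∞: 65569 > 0 and -3380195 < 0  ⇒  (a,b)_∞ = +1.
v=13: a=13^-2·(≡10), b=13^-1·(≡11) mod 13; (10|13)=+1, (11|13)=-1; (−1)^{-2·-1·6}·(+1)^-1·(-1)^-2 = +1.
v=2: v_2(a)=2, v_2(b)=0; units ≡ 1, 5 (mod 8); ε·ε+αω+βω = 0·0+2·1+0·0 ≡ 0  ⇒  (a,b)_2 = +1.
v=29: a=29^1·(≡22), b=29^2·(≡23) mod 29; (22|29)=+1, (23|29)=+1; (−1)^{1·2·14}·(+1)^2·(+1)^1 = +1.
Ram(65569, -3380195) = {17, 23}; no ℚ_17-point on the conic.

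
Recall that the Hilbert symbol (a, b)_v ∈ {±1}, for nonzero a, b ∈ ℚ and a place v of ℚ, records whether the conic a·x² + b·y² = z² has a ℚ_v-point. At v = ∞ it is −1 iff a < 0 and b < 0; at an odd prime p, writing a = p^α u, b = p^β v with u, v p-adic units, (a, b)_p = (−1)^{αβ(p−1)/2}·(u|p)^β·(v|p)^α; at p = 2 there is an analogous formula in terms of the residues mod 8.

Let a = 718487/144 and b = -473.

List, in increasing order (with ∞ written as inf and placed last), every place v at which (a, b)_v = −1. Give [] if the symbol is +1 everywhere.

Mod squares: a ≡ 14663, b ≡ -473. Check v ∈ {∞, 2, 3, 7, 11, 31, 43}.
v=11: a=11^1·(≡10), b=11^1·(≡1) mod 11; (10|11)=-1, (1|11)=+1; (−1)^{1·1·5}·(-1)^1·(+1)^1 = +1.
v=∞: 14663 > 0 and -473 < 0  ⇒  (a,b)_∞ = +1.
v=3: a=3^-2·(≡2), b=3^0·(≡1) mod 3; (2|3)=-1, (1|3)=+1; (−1)^{-2·0·1}·(-1)^0·(+1)^-2 = +1.
v=7: a=7^2·(≡3), b=7^0·(≡3) mod 7; (3|7)=-1, (3|7)=-1; (−1)^{2·0·3}·(-1)^0·(-1)^2 = +1.
v=2: v_2(a)=-4, v_2(b)=0; units ≡ 7, 7 (mod 8); ε·ε+αω+βω = 1·1+-4·0+0·0 ≡ 1  ⇒  (a,b)_2 = -1.
v=31: a=31^1·(≡1), b=31^0·(≡23) mod 31; (1|31)=+1, (23|31)=-1; (−1)^{1·0·15}·(+1)^0·(-1)^1 = -1.
v=43: a=43^1·(≡16), b=43^1·(≡32) mod 43; (16|43)=+1, (32|43)=-1; (−1)^{1·1·21}·(+1)^1·(-1)^1 = +1.
Ram(14663, -473) = {2, 31}; no ℚ_2-point on the conic.

[2, 31]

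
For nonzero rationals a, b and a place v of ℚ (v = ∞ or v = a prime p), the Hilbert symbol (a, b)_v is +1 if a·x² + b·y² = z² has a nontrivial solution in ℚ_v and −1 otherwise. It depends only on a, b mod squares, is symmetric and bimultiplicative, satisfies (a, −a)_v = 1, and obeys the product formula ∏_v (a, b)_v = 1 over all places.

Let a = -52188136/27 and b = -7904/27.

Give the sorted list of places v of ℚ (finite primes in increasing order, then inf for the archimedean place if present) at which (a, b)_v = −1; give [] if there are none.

[2, 13, 19, inf]

Mod squares: a ≡ -16302, b ≡ -1482. Check v ∈ {∞, 2, 3, 7, 11, 13, 19}.
v=13: a=13^1·(≡6), b=13^1·(≡3) mod 13; (6|13)=-1, (3|13)=+1; (−1)^{1·1·6}·(-1)^1·(+1)^1 = -1.
v=11: a=11^1·(≡9), b=11^0·(≡1) mod 11; (9|11)=+1, (1|11)=+1; (−1)^{1·0·5}·(+1)^0·(+1)^1 = +1.
v=2: v_2(a)=3, v_2(b)=5; units ≡ 1, 3 (mod 8); ε·ε+αω+βω = 0·1+3·1+5·0 ≡ 1  ⇒  (a,b)_2 = -1.
v=3: a=3^-3·(≡2), b=3^-3·(≡1) mod 3; (2|3)=-1, (1|3)=+1; (−1)^{-3·-3·1}·(-1)^-3·(+1)^-3 = +1.
v=7: a=7^4·(≡1), b=7^0·(≡1) mod 7; (1|7)=+1, (1|7)=+1; (−1)^{4·0·3}·(+1)^0·(+1)^4 = +1.
v=∞: -16302 < 0 and -1482 < 0  ⇒  (a,b)_∞ = -1.
v=19: a=19^1·(≡6), b=19^1·(≡5) mod 19; (6|19)=+1, (5|19)=+1; (−1)^{1·1·9}·(+1)^1·(+1)^1 = -1.
|Ram(-16302, -1482)| = 4, even; anisotropic at {2, 13, 19, ∞}.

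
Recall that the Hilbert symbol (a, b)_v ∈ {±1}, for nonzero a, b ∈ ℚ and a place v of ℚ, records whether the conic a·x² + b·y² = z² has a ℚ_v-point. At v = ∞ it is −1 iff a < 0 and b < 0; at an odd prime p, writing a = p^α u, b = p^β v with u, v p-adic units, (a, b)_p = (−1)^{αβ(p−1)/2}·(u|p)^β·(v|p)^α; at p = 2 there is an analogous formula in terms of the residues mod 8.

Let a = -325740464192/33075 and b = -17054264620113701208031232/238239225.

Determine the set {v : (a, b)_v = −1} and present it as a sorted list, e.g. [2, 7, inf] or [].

(a, b) ≡ (-51, -4862) mod (ℚ^×)²; places V = {2, 3, 5, 7, 11, 13, 17, ∞}.
(a,b)_3: α=-3, u≡1; β=-4, v≡1 (mod 3); (1|3)=+1, (1|3)=+1; sign (−1)^0·+1^-4·+1^-3 = +1.
(a,b)_17: α=1, u≡7; β=3, v≡7 (mod 17); (7|17)=-1, (7|17)=-1; sign (−1)^0·-1^3·-1^1 = +1.
(a,b)_13: α=2, u≡3; β=5, v≡3 (mod 13); (3|13)=+1, (3|13)=+1; sign (−1)^0·+1^5·+1^2 = +1.
(a,b)_11: α=6, u≡9; β=11, v≡1 (mod 11); (9|11)=+1, (1|11)=+1; sign (−1)^0·+1^11·+1^6 = +1.
(a,b)_7: α=-2, u≡6; β=-6, v≡6 (mod 7); (6|7)=-1, (6|7)=-1; sign (−1)^0·-1^-6·-1^-2 = +1.
(a,b)_∞: sgn(-51)=−, sgn(-4862)=−, so -1.
(a,b)_2: α=6, β=15; u≡5, v≡1 (mod 8); ε(u)ε(v)=0·0, αω(v)=6·0, βω(u)=15·1; sum ≡ 1  ⇒  -1.
(a,b)_5: α=-2, u≡1; β=-2, v≡2 (mod 5); (1|5)=+1, (2|5)=-1; sign (−1)^0·+1^-2·-1^-2 = +1.
|Ram(-51, -4862)| = 2, even; anisotropic at {2, ∞}.

[2, inf]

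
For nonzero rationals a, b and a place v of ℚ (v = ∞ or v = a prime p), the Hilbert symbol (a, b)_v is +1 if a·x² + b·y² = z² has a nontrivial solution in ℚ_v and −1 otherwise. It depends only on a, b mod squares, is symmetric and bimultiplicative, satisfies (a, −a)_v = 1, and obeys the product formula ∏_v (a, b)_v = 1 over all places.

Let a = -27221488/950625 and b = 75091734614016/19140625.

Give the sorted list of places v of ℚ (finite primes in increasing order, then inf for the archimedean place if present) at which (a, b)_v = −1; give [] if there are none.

[]

(a, b) ≡ (-7, 29) mod (ℚ^×)²; places V = {2, 3, 5, 7, 13, 17, 29, ∞}.
(a,b)_5: α=-4, u≡2; β=-8, v≡4 (mod 5); (2|5)=-1, (4|5)=+1; sign (−1)^0·-1^-8·+1^-4 = +1.
(a,b)_2: α=4, β=12; u≡1, v≡5 (mod 8); ε(u)ε(v)=0·0, αω(v)=4·1, βω(u)=12·0; sum ≡ 0  ⇒  +1.
(a,b)_7: α=1, u≡6; β=-2, v≡2 (mod 7); (6|7)=-1, (2|7)=+1; sign (−1)^0·-1^-2·+1^1 = +1.
(a,b)_29: α=2, u≡5; β=3, v≡13 (mod 29); (5|29)=+1, (13|29)=+1; sign (−1)^0·+1^3·+1^2 = +1.
(a,b)_3: α=-2, u≡2; β=2, v≡2 (mod 3); (2|3)=-1, (2|3)=-1; sign (−1)^0·-1^2·-1^-2 = +1.
(a,b)_13: α=-2, u≡2; β=0, v≡12 (mod 13); (2|13)=-1, (12|13)=+1; sign (−1)^0·-1^0·+1^-2 = +1.
(a,b)_∞: sgn(-7)=−, sgn(29)=+, so +1.
(a,b)_17: α=2, u≡11; β=4, v≡10 (mod 17); (11|17)=-1, (10|17)=-1; sign (−1)^0·-1^4·-1^2 = +1.
Ram(a, b) = ∅: the form -7·x² + 29·y² − z² is isotropic over every ℚ_v, so by Hasse–Minkowski it is isotropic over ℚ.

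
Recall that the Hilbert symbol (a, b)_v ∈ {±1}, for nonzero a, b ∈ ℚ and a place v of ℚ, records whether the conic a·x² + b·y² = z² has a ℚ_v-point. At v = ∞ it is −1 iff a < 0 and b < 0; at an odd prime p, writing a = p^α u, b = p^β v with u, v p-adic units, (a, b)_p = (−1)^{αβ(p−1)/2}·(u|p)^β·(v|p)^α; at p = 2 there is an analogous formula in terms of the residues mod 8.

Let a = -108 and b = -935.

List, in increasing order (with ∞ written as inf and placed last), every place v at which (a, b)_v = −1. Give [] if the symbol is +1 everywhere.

Mod squares: a ≡ -3, b ≡ -935. Check v ∈ {∞, 2, 3, 5, 11, 17}.
v=17: a=17^0·(≡11), b=17^1·(≡13) mod 17; (11|17)=-1, (13|17)=+1; (−1)^{0·1·8}·(-1)^1·(+1)^0 = -1.
v=2: v_2(a)=2, v_2(b)=0; units ≡ 5, 1 (mod 8); ε·ε+αω+βω = 0·0+2·0+0·1 ≡ 0  ⇒  (a,b)_2 = +1.
v=5: a=5^0·(≡2), b=5^1·(≡3) mod 5; (2|5)=-1, (3|5)=-1; (−1)^{0·1·2}·(-1)^1·(-1)^0 = -1.
v=∞: -3 < 0 and -935 < 0  ⇒  (a,b)_∞ = -1.
v=11: a=11^0·(≡2), b=11^1·(≡3) mod 11; (2|11)=-1, (3|11)=+1; (−1)^{0·1·5}·(-1)^1·(+1)^0 = -1.
v=3: a=3^3·(≡2), b=3^0·(≡1) mod 3; (2|3)=-1, (1|3)=+1; (−1)^{3·0·1}·(-1)^0·(+1)^3 = +1.
(-3, -935 / ℚ) ramifies at {5, 11, 17, ∞}: a division algebra.

[5, 11, 17, inf]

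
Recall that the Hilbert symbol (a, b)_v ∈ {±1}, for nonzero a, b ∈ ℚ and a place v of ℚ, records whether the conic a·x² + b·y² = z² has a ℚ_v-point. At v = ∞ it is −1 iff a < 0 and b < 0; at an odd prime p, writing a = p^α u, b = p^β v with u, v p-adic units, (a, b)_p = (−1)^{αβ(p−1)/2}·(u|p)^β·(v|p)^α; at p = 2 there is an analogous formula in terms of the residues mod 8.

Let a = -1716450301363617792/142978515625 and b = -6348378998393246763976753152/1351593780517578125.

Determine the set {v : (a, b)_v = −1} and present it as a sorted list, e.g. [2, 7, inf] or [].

Mod squares: a ≡ -817, b ≡ -1015. Check v ∈ {∞, 2, 3, 5, 7, 11, 19, 29, 43}.
v=2: v_2(a)=18, v_2(b)=30; units ≡ 7, 1 (mod 8); ε·ε+αω+βω = 1·0+18·0+30·0 ≡ 0  ⇒  (a,b)_2 = +1.
v=43: a=43^1·(≡13), b=43^2·(≡13) mod 43; (13|43)=+1, (13|43)=+1; (−1)^{1·2·21}·(+1)^2·(+1)^1 = +1.
v=11: a=11^-4·(≡6), b=11^-6·(≡8) mod 11; (6|11)=-1, (8|11)=-1; (−1)^{-4·-6·5}·(-1)^-6·(-1)^-4 = +1.
v=29: a=29^2·(≡5), b=29^3·(≡13) mod 29; (5|29)=+1, (13|29)=+1; (−1)^{2·3·14}·(+1)^3·(+1)^2 = +1.
v=7: a=7^6·(≡1), b=7^9·(≡2) mod 7; (1|7)=+1, (2|7)=+1; (−1)^{6·9·3}·(+1)^9·(+1)^6 = +1.
v=∞: -817 < 0 and -1015 < 0  ⇒  (a,b)_∞ = -1.
v=19: a=19^1·(≡15), b=19^2·(≡4) mod 19; (15|19)=-1, (4|19)=+1; (−1)^{1·2·9}·(-1)^2·(+1)^1 = +1.
v=5: a=5^-10·(≡3), b=5^-17·(≡3) mod 5; (3|5)=-1, (3|5)=-1; (−1)^{-10·-17·2}·(-1)^-17·(-1)^-10 = -1.
v=3: a=3^4·(≡2), b=3^2·(≡2) mod 3; (2|3)=-1, (2|3)=-1; (−1)^{4·2·1}·(-1)^2·(-1)^4 = +1.
Ram(-817, -1015) = {5, ∞}; no ℚ_5-point on the conic.

[5, inf]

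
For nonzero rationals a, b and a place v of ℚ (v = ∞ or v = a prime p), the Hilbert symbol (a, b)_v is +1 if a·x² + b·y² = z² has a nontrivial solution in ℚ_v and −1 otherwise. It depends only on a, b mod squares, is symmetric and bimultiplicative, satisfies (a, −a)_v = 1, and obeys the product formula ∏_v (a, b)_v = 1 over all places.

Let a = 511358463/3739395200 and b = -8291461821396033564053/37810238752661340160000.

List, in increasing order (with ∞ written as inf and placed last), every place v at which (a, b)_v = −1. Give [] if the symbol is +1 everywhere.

[]

Mod squares: a ≡ 14, b ≡ -77. Check v ∈ {∞, 2, 3, 5, 7, 11, 13, 23, 37, 41, 47}.
v=5: a=5^-2·(≡1), b=5^-4·(≡2) mod 5; (1|5)=+1, (2|5)=-1; (−1)^{-2·-4·2}·(+1)^-4·(-1)^-2 = +1.
v=41: a=41^0·(≡15), b=41^2·(≡40) mod 41; (15|41)=-1, (40|41)=+1; (−1)^{0·2·20}·(-1)^2·(+1)^0 = +1.
v=3: a=3^2·(≡2), b=3^0·(≡1) mod 3; (2|3)=-1, (1|3)=+1; (−1)^{2·0·1}·(-1)^0·(+1)^2 = +1.
v=47: a=47^-2·(≡14), b=47^-4·(≡9) mod 47; (14|47)=+1, (9|47)=+1; (−1)^{-2·-4·23}·(+1)^-4·(+1)^-2 = +1.
v=11: a=11^2·(≡1), b=11^3·(≡3) mod 11; (1|11)=+1, (3|11)=+1; (−1)^{2·3·5}·(+1)^3·(+1)^2 = +1.
v=37: a=37^2·(≡32), b=37^4·(≡7) mod 37; (32|37)=-1, (7|37)=+1; (−1)^{2·4·18}·(-1)^4·(+1)^2 = +1.
v=∞: 14 > 0 and -77 < 0  ⇒  (a,b)_∞ = +1.
v=23: a=23^-2·(≡5), b=23^-4·(≡5) mod 23; (5|23)=-1, (5|23)=-1; (−1)^{-2·-4·11}·(-1)^-4·(-1)^-2 = +1.
v=7: a=7^3·(≡1), b=7^11·(≡5) mod 7; (1|7)=+1, (5|7)=-1; (−1)^{3·11·3}·(+1)^11·(-1)^3 = +1.
v=13: a=13^0·(≡12), b=13^-2·(≡1) mod 13; (12|13)=+1, (1|13)=+1; (−1)^{0·-2·6}·(+1)^-2·(+1)^0 = +1.
v=2: v_2(a)=-7, v_2(b)=-18; units ≡ 7, 3 (mod 8); ε·ε+αω+βω = 1·1+-7·1+-18·0 ≡ 0  ⇒  (a,b)_2 = +1.
Ram(a, b) = ∅: the form 14·x² + -77·y² − z² is isotropic over every ℚ_v, so by Hasse–Minkowski it is isotropic over ℚ.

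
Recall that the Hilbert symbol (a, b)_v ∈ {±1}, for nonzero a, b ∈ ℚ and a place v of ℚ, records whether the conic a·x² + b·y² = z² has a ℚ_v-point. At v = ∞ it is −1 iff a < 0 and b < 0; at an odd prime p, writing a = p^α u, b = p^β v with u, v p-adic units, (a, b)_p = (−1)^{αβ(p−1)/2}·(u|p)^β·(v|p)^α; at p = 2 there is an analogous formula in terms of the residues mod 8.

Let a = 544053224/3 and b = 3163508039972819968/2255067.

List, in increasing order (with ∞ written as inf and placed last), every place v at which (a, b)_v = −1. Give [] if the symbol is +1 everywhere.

[2, 13, 23, 31]

Mod squares: a ≡ 771342, b ≡ 759. Check v ∈ {∞, 2, 3, 11, 13, 17, 23, 29, 31}.
v=∞: 771342 > 0 and 759 > 0  ⇒  (a,b)_∞ = +1.
v=31: a=31^1·(≡4), b=31^2·(≡30) mod 31; (4|31)=+1, (30|31)=-1; (−1)^{1·2·15}·(+1)^2·(-1)^1 = -1.
v=2: v_2(a)=3, v_2(b)=10; units ≡ 7, 7 (mod 8); ε·ε+αω+βω = 1·1+3·0+10·0 ≡ 1  ⇒  (a,b)_2 = -1.
v=29: a=29^1·(≡22), b=29^2·(≡28) mod 29; (22|29)=+1, (28|29)=+1; (−1)^{1·2·14}·(+1)^2·(+1)^1 = +1.
v=11: a=11^1·(≡6), b=11^1·(≡1) mod 11; (6|11)=-1, (1|11)=+1; (−1)^{1·1·5}·(-1)^1·(+1)^1 = +1.
v=13: a=13^1·(≡8), b=13^4·(≡6) mod 13; (8|13)=-1, (6|13)=-1; (−1)^{1·4·6}·(-1)^4·(-1)^1 = -1.
v=17: a=17^0·(≡16), b=17^-4·(≡14) mod 17; (16|17)=+1, (14|17)=-1; (−1)^{0·-4·8}·(+1)^-4·(-1)^0 = +1.
v=3: a=3^-1·(≡2), b=3^-3·(≡1) mod 3; (2|3)=-1, (1|3)=+1; (−1)^{-1·-3·1}·(-1)^-3·(+1)^-1 = +1.
v=23: a=23^2·(≡19), b=23^3·(≡21) mod 23; (19|23)=-1, (21|23)=-1; (−1)^{2·3·11}·(-1)^3·(-1)^2 = -1.
(771342, 759 / ℚ) ramifies at {2, 13, 23, 31}: a division algebra.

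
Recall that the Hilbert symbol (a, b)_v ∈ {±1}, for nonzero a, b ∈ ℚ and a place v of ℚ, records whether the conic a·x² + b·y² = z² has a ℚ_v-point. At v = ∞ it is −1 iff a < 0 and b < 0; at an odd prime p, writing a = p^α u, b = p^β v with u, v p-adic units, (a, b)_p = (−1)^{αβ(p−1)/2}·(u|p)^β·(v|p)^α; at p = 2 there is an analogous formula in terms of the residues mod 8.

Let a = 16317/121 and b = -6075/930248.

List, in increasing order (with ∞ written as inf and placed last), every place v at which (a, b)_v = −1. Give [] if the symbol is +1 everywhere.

[2, 37]

(a, b) ≡ (37, -6) mod (ℚ^×)²; places V = {2, 3, 5, 7, 11, 31, 37, ∞}.
(a,b)_7: α=2, u≡2; β=0, v≡2 (mod 7); (2|7)=+1, (2|7)=+1; sign (−1)^0·+1^0·+1^2 = +1.
(a,b)_∞: sgn(37)=+, sgn(-6)=−, so +1.
(a,b)_37: α=1, u≡33; β=0, v≡32 (mod 37); (33|37)=+1, (32|37)=-1; sign (−1)^0·+1^0·-1^1 = -1.
(a,b)_3: α=2, u≡1; β=5, v≡1 (mod 3); (1|3)=+1, (1|3)=+1; sign (−1)^0·+1^5·+1^2 = +1.
(a,b)_31: α=0, u≡17; β=-2, v≡9 (mod 31); (17|31)=-1, (9|31)=+1; sign (−1)^0·-1^-2·+1^0 = +1.
(a,b)_2: α=0, β=-3; u≡5, v≡5 (mod 8); ε(u)ε(v)=0·0, αω(v)=0·1, βω(u)=-3·1; sum ≡ 1  ⇒  -1.
(a,b)_5: α=0, u≡2; β=2, v≡4 (mod 5); (2|5)=-1, (4|5)=+1; sign (−1)^0·-1^2·+1^0 = +1.
(a,b)_11: α=-2, u≡4; β=-2, v≡3 (mod 11); (4|11)=+1, (3|11)=+1; sign (−1)^0·+1^-2·+1^-2 = +1.
|Ram(37, -6)| = 2, even; anisotropic at {2, 37}.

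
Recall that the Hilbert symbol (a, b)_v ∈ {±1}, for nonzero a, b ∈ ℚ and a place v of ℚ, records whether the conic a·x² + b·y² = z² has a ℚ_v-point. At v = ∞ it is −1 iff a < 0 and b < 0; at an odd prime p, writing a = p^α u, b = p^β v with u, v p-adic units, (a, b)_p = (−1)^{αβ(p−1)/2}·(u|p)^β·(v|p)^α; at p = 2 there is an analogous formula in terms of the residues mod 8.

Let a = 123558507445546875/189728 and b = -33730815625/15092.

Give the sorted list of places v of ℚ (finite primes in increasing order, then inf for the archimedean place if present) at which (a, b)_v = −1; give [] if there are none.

[5, 11, 13, 17]

Mod squares: a ≡ 6630, b ≡ -85085. Check v ∈ {∞, 2, 3, 5, 7, 11, 13, 17}.
v=3: a=3^1·(≡2), b=3^0·(≡1) mod 3; (2|3)=-1, (1|3)=+1; (−1)^{1·0·1}·(-1)^0·(+1)^1 = +1.
v=13: a=13^5·(≡1), b=13^3·(≡8) mod 13; (1|13)=+1, (8|13)=-1; (−1)^{5·3·6}·(+1)^3·(-1)^5 = -1.
v=17: a=17^5·(≡2), b=17^3·(≡14) mod 17; (2|17)=+1, (14|17)=-1; (−1)^{5·3·8}·(+1)^3·(-1)^5 = -1.
v=∞: 6630 > 0 and -85085 < 0  ⇒  (a,b)_∞ = +1.
v=7: a=7^-2·(≡2), b=7^-3·(≡2) mod 7; (2|7)=+1, (2|7)=+1; (−1)^{-2·-3·3}·(+1)^-3·(+1)^-2 = +1.
v=11: a=11^-2·(≡7), b=11^-1·(≡4) mod 11; (7|11)=-1, (4|11)=+1; (−1)^{-2·-1·5}·(-1)^-1·(+1)^-2 = -1.
v=5: a=5^7·(≡1), b=5^5·(≡2) mod 5; (1|5)=+1, (2|5)=-1; (−1)^{7·5·2}·(+1)^5·(-1)^7 = -1.
v=2: v_2(a)=-5, v_2(b)=-2; units ≡ 3, 3 (mod 8); ε·ε+αω+βω = 1·1+-5·1+-2·1 ≡ 0  ⇒  (a,b)_2 = +1.
(6630, -85085 / ℚ) ramifies at {5, 11, 13, 17}: a division algebra.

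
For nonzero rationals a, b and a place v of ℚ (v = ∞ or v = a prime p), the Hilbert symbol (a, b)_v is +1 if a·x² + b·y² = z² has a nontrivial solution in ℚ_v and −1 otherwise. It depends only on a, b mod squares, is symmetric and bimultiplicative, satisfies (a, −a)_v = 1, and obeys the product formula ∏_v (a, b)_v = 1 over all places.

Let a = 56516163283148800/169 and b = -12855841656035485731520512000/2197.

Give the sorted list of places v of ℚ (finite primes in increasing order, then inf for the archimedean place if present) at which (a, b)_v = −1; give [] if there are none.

[5, 11]

Mod squares: a ≡ 22, b ≡ -15015. Check v ∈ {∞, 2, 3, 5, 7, 11, 13, 17}.
v=2: v_2(a)=13, v_2(b)=22; units ≡ 3, 1 (mod 8); ε·ε+αω+βω = 1·0+13·0+22·1 ≡ 0  ⇒  (a,b)_2 = +1.
v=3: a=3^0·(≡1), b=3^1·(≡2) mod 3; (1|3)=+1, (2|3)=-1; (−1)^{0·1·1}·(+1)^1·(-1)^0 = +1.
v=7: a=7^2·(≡1), b=7^3·(≡1) mod 7; (1|7)=+1, (1|7)=+1; (−1)^{2·3·3}·(+1)^3·(+1)^2 = +1.
v=17: a=17^2·(≡6), b=17^4·(≡2) mod 17; (6|17)=-1, (2|17)=+1; (−1)^{2·4·8}·(-1)^4·(+1)^2 = +1.
v=13: a=13^-2·(≡10), b=13^-3·(≡5) mod 13; (10|13)=+1, (5|13)=-1; (−1)^{-2·-3·6}·(+1)^-3·(-1)^-2 = +1.
v=5: a=5^2·(≡3), b=5^3·(≡2) mod 5; (3|5)=-1, (2|5)=-1; (−1)^{2·3·2}·(-1)^3·(-1)^2 = -1.
v=11: a=11^7·(≡2), b=11^11·(≡2) mod 11; (2|11)=-1, (2|11)=-1; (−1)^{7·11·5}·(-1)^11·(-1)^7 = -1.
v=∞: 22 > 0 and -15015 < 0  ⇒  (a,b)_∞ = +1.
(22, -15015 / ℚ) ramifies at {5, 11}: a division algebra.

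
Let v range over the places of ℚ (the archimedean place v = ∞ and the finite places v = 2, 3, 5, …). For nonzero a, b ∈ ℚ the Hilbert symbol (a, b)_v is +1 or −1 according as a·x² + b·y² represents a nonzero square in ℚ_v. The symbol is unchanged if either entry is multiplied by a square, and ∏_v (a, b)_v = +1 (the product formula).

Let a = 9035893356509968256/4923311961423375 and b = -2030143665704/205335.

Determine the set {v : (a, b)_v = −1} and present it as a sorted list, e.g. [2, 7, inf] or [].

Mod squares: a ≡ 210, b ≡ -3990. Check v ∈ {∞, 2, 3, 5, 7, 11, 13, 19, 31, 37}.
v=19: a=19^6·(≡16), b=19^5·(≡15) mod 19; (16|19)=+1, (15|19)=-1; (−1)^{6·5·9}·(+1)^5·(-1)^6 = +1.
v=31: a=31^-2·(≡15), b=31^0·(≡1) mod 31; (15|31)=-1, (1|31)=+1; (−1)^{-2·0·15}·(-1)^0·(+1)^-2 = +1.
v=2: v_2(a)=7, v_2(b)=3; units ≡ 1, 5 (mod 8); ε·ε+αω+βω = 0·0+7·1+3·0 ≡ 1  ⇒  (a,b)_2 = -1.
v=5: a=5^-3·(≡3), b=5^-1·(≡3) mod 5; (3|5)=-1, (3|5)=-1; (−1)^{-3·-1·2}·(-1)^-1·(-1)^-3 = +1.
v=11: a=11^8·(≡5), b=11^4·(≡5) mod 11; (5|11)=+1, (5|11)=+1; (−1)^{8·4·5}·(+1)^4·(+1)^8 = +1.
v=7: a=7^1·(≡2), b=7^1·(≡4) mod 7; (2|7)=+1, (4|7)=+1; (−1)^{1·1·3}·(+1)^1·(+1)^1 = -1.
v=37: a=37^-2·(≡21), b=37^0·(≡24) mod 37; (21|37)=+1, (24|37)=-1; (−1)^{-2·0·18}·(+1)^0·(-1)^-2 = +1.
v=3: a=3^-11·(≡1), b=3^-5·(≡2) mod 3; (1|3)=+1, (2|3)=-1; (−1)^{-11·-5·1}·(+1)^-5·(-1)^-11 = +1.
v=∞: 210 > 0 and -3990 < 0  ⇒  (a,b)_∞ = +1.
v=13: a=13^-2·(≡2), b=13^-2·(≡9) mod 13; (2|13)=-1, (9|13)=+1; (−1)^{-2·-2·6}·(-1)^-2·(+1)^-2 = +1.
Ram(210, -3990) = {2, 7}; no ℚ_2-point on the conic.

[2, 7]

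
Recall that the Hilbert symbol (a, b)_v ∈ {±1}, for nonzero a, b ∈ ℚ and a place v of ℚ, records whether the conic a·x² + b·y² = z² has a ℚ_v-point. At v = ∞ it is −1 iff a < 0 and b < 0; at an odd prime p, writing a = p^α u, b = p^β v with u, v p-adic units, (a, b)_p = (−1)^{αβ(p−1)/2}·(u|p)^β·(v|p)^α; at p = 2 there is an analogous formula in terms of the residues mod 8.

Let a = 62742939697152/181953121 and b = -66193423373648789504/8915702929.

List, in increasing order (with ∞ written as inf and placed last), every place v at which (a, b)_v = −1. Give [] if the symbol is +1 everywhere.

[2, 11]

Mod squares: a ≡ 2, b ≡ -374. Check v ∈ {∞, 2, 3, 7, 11, 13, 17, 41, 47}.
v=17: a=17^2·(≡13), b=17^3·(≡3) mod 17; (13|17)=+1, (3|17)=-1; (−1)^{2·3·8}·(+1)^3·(-1)^2 = +1.
v=11: a=11^2·(≡8), b=11^3·(≡6) mod 11; (8|11)=-1, (6|11)=-1; (−1)^{2·3·5}·(-1)^3·(-1)^2 = -1.
v=13: a=13^2·(≡5), b=13^6·(≡4) mod 13; (5|13)=-1, (4|13)=+1; (−1)^{2·6·6}·(-1)^6·(+1)^2 = +1.
v=∞: 2 > 0 and -374 < 0  ⇒  (a,b)_∞ = +1.
v=2: v_2(a)=17, v_2(b)=21; units ≡ 1, 5 (mod 8); ε·ε+αω+βω = 0·0+17·1+21·0 ≡ 1  ⇒  (a,b)_2 = -1.
v=3: a=3^4·(≡2), b=3^0·(≡1) mod 3; (2|3)=-1, (1|3)=+1; (−1)^{4·0·1}·(-1)^0·(+1)^4 = +1.
v=47: a=47^-2·(≡6), b=47^-2·(≡12) mod 47; (6|47)=+1, (12|47)=+1; (−1)^{-2·-2·23}·(+1)^-2·(+1)^-2 = +1.
v=7: a=7^-2·(≡2), b=7^-4·(≡2) mod 7; (2|7)=+1, (2|7)=+1; (−1)^{-2·-4·3}·(+1)^-4·(+1)^-2 = +1.
v=41: a=41^-2·(≡23), b=41^-2·(≡5) mod 41; (23|41)=+1, (5|41)=+1; (−1)^{-2·-2·20}·(+1)^-2·(+1)^-2 = +1.
|Ram(2, -374)| = 2, even; anisotropic at {2, 11}.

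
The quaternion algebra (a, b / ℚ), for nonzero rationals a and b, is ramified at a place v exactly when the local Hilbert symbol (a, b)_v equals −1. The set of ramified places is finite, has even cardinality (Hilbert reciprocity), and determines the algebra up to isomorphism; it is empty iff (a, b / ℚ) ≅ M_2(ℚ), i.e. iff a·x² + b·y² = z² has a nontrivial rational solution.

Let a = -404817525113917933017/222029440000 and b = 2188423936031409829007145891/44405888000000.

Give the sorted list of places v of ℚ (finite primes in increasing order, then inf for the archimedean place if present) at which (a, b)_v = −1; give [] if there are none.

Mod squares: a ≡ -33, b ≡ 182. Check v ∈ {∞, 2, 3, 5, 7, 11, 13, 17, 19, 31}.
v=∞: -33 < 0 and 182 > 0  ⇒  (a,b)_∞ = +1.
v=17: a=17^2·(≡8), b=17^2·(≡10) mod 17; (8|17)=+1, (10|17)=-1; (−1)^{2·2·8}·(+1)^2·(-1)^2 = +1.
v=13: a=13^2·(≡2), b=13^3·(≡1) mod 13; (2|13)=-1, (1|13)=+1; (−1)^{2·3·6}·(-1)^3·(+1)^2 = -1.
v=2: v_2(a)=-10, v_2(b)=-13; units ≡ 7, 3 (mod 8); ε·ε+αω+βω = 1·1+-10·1+-13·0 ≡ 1  ⇒  (a,b)_2 = -1.
v=3: a=3^11·(≡1), b=3^18·(≡2) mod 3; (1|3)=+1, (2|3)=-1; (−1)^{11·18·1}·(+1)^18·(-1)^11 = -1.
v=7: a=7^4·(≡4), b=7^3·(≡3) mod 7; (4|7)=+1, (3|7)=-1; (−1)^{4·3·3}·(+1)^3·(-1)^4 = +1.
v=31: a=31^-2·(≡17), b=31^-2·(≡21) mod 31; (17|31)=-1, (21|31)=-1; (−1)^{-2·-2·15}·(-1)^-2·(-1)^-2 = +1.
v=11: a=11^7·(≡7), b=11^10·(≡2) mod 11; (7|11)=-1, (2|11)=-1; (−1)^{7·10·5}·(-1)^10·(-1)^7 = -1.
v=5: a=5^-4·(≡2), b=5^-6·(≡3) mod 5; (2|5)=-1, (3|5)=-1; (−1)^{-4·-6·2}·(-1)^-6·(-1)^-4 = +1.
v=19: a=19^-2·(≡7), b=19^-2·(≡5) mod 19; (7|19)=+1, (5|19)=+1; (−1)^{-2·-2·9}·(+1)^-2·(+1)^-2 = +1.
|Ram(-33, 182)| = 4, even; anisotropic at {2, 3, 11, 13}.

[2, 3, 11, 13]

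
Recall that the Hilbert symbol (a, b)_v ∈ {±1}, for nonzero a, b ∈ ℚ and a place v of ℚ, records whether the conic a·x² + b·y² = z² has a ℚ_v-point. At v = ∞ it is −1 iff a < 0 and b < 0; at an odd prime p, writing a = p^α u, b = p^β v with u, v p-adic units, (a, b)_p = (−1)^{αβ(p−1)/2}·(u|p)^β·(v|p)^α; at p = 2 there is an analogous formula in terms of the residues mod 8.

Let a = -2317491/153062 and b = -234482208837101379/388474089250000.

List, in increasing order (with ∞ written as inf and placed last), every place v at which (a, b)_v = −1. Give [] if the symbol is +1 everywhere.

(a, b) ≡ (-2002, -143) mod (ℚ^×)²; places V = {2, 3, 5, 7, 11, 13, 17, 29, ∞}.
(a,b)_17: α=2, u≡2; β=4, v≡12 (mod 17); (2|17)=+1, (12|17)=-1; sign (−1)^0·+1^4·-1^2 = +1.
(a,b)_∞: sgn(-2002)=−, sgn(-143)=−, so -1.
(a,b)_13: α=-1, u≡5; β=-3, v≡7 (mod 13); (5|13)=-1, (7|13)=-1; sign (−1)^0·-1^-3·-1^-1 = +1.
(a,b)_11: α=1, u≡3; β=3, v≡5 (mod 11); (3|11)=+1, (5|11)=+1; sign (−1)^1·+1^3·+1^1 = -1.
(a,b)_2: α=-1, β=-4; u≡7, v≡1 (mod 8); ε(u)ε(v)=1·0, αω(v)=-1·0, βω(u)=-4·0; sum ≡ 0  ⇒  +1.
(a,b)_7: α=-1, u≡4; β=2, v≡1 (mod 7); (4|7)=+1, (1|7)=+1; sign (−1)^0·+1^2·+1^-1 = +1.
(a,b)_29: α=-2, u≡20; β=-4, v≡8 (mod 29); (20|29)=+1, (8|29)=-1; sign (−1)^0·+1^-4·-1^-2 = +1.
(a,b)_5: α=0, u≡2; β=-6, v≡3 (mod 5); (2|5)=-1, (3|5)=-1; sign (−1)^0·-1^-6·-1^0 = +1.
(a,b)_3: α=6, u≡2; β=16, v≡1 (mod 3); (2|3)=-1, (1|3)=+1; sign (−1)^0·-1^16·+1^6 = +1.
(-2002, -143 / ℚ) ramifies at {11, ∞}: a division algebra.

[11, inf]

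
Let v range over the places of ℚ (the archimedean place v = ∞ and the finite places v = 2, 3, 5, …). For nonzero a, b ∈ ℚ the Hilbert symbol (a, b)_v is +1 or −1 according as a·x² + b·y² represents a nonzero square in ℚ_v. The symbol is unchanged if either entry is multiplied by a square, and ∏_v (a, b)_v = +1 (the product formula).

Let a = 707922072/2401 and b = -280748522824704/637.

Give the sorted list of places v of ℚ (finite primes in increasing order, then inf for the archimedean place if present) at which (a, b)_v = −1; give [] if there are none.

[3, 13, 41, 43]

(a, b) ≡ (116358, -13) mod (ℚ^×)²; places V = {2, 3, 7, 11, 13, 41, 43, ∞}.
(a,b)_13: α=2, u≡6; β=-1, v≡4 (mod 13); (6|13)=-1, (4|13)=+1; sign (−1)^0·-1^-1·+1^2 = -1.
(a,b)_43: α=1, u≡9; β=2, v≡22 (mod 43); (9|43)=+1, (22|43)=-1; sign (−1)^0·+1^2·-1^1 = -1.
(a,b)_∞: sgn(116358)=+, sgn(-13)=−, so +1.
(a,b)_41: α=1, u≡33; β=2, v≡7 (mod 41); (33|41)=+1, (7|41)=-1; sign (−1)^0·+1^2·-1^1 = -1.
(a,b)_2: α=3, β=10; u≡3, v≡3 (mod 8); ε(u)ε(v)=1·1, αω(v)=3·1, βω(u)=10·1; sum ≡ 0  ⇒  +1.
(a,b)_7: α=-4, u≡4; β=-2, v≡4 (mod 7); (4|7)=+1, (4|7)=+1; sign (−1)^0·+1^-2·+1^-4 = +1.
(a,b)_3: α=3, u≡2; β=6, v≡2 (mod 3); (2|3)=-1, (2|3)=-1; sign (−1)^0·-1^6·-1^3 = -1.
(a,b)_11: α=1, u≡6; β=2, v≡5 (mod 11); (6|11)=-1, (5|11)=+1; sign (−1)^0·-1^2·+1^1 = +1.
(116358, -13 / ℚ) ramifies at {3, 13, 41, 43}: a division algebra.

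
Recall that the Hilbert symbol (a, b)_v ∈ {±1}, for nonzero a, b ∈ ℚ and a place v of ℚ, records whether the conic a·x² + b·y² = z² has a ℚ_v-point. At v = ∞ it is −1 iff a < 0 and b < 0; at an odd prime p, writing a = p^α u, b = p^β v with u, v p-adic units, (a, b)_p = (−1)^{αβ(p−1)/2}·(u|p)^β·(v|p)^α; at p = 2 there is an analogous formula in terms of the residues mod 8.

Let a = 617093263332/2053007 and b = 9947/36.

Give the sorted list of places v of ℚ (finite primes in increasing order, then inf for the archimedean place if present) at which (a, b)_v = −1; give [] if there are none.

[2, 7, 13, 47]

(a, b) ≡ (183911, 203) mod (ℚ^×)²; places V = {2, 3, 7, 11, 13, 19, 23, 29, 43, 47, ∞}.
(a,b)_47: α=-1, u≡7; β=0, v≡40 (mod 47); (7|47)=+1, (40|47)=-1; sign (−1)^0·+1^0·-1^-1 = -1.
(a,b)_2: α=2, β=-2; u≡7, v≡3 (mod 8); ε(u)ε(v)=1·1, αω(v)=2·1, βω(u)=-2·0; sum ≡ 1  ⇒  -1.
(a,b)_∞: sgn(183911)=+, sgn(203)=+, so +1.
(a,b)_19: α=-2, u≡3; β=0, v≡14 (mod 19); (3|19)=-1, (14|19)=-1; sign (−1)^0·-1^0·-1^-2 = +1.
(a,b)_7: α=3, u≡2; β=3, v≡1 (mod 7); (2|7)=+1, (1|7)=+1; sign (−1)^1·+1^3·+1^3 = -1.
(a,b)_3: α=2, u≡2; β=-2, v≡2 (mod 3); (2|3)=-1, (2|3)=-1; sign (−1)^0·-1^-2·-1^2 = +1.
(a,b)_23: α=2, u≡4; β=0, v≡15 (mod 23); (4|23)=+1, (15|23)=-1; sign (−1)^0·+1^0·-1^2 = +1.
(a,b)_11: α=-2, u≡8; β=0, v≡1 (mod 11); (8|11)=-1, (1|11)=+1; sign (−1)^0·-1^0·+1^-2 = +1.
(a,b)_43: α=1, u≡30; β=0, v≡41 (mod 43); (30|43)=-1, (41|43)=+1; sign (−1)^0·-1^0·+1^1 = +1.
(a,b)_29: α=0, u≡23; β=1, v≡20 (mod 29); (23|29)=+1, (20|29)=+1; sign (−1)^0·+1^1·+1^0 = +1.
(a,b)_13: α=3, u≡4; β=0, v≡8 (mod 13); (4|13)=+1, (8|13)=-1; sign (−1)^0·+1^0·-1^3 = -1.
(183911, 203 / ℚ) ramifies at {2, 7, 13, 47}: a division algebra.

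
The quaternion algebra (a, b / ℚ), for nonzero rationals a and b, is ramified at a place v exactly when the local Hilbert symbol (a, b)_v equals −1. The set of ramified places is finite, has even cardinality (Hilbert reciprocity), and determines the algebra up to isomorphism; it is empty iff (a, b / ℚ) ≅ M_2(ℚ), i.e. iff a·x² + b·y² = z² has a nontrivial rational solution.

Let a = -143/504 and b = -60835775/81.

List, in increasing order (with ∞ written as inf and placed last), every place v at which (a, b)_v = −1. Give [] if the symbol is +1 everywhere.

[7, 11, 13, inf]

(a, b) ≡ (-2002, -119) mod (ℚ^×)²; places V = {2, 3, 5, 7, 11, 13, 17, ∞}.
(a,b)_17: α=0, u≡4; β=1, v≡6 (mod 17); (4|17)=+1, (6|17)=-1; sign (−1)^0·+1^1·-1^0 = +1.
(a,b)_∞: sgn(-2002)=−, sgn(-119)=−, so -1.
(a,b)_13: α=1, u≡8; β=2, v≡7 (mod 13); (8|13)=-1, (7|13)=-1; sign (−1)^0·-1^2·-1^1 = -1.
(a,b)_11: α=1, u≡1; β=2, v≡6 (mod 11); (1|11)=+1, (6|11)=-1; sign (−1)^0·+1^2·-1^1 = -1.
(a,b)_7: α=-1, u≡2; β=1, v≡1 (mod 7); (2|7)=+1, (1|7)=+1; sign (−1)^1·+1^1·+1^-1 = -1.
(a,b)_3: α=-2, u≡2; β=-4, v≡1 (mod 3); (2|3)=-1, (1|3)=+1; sign (−1)^0·-1^-4·+1^-2 = +1.
(a,b)_2: α=-3, β=0; u≡7, v≡1 (mod 8); ε(u)ε(v)=1·0, αω(v)=-3·0, βω(u)=0·0; sum ≡ 0  ⇒  +1.
(a,b)_5: α=0, u≡3; β=2, v≡4 (mod 5); (3|5)=-1, (4|5)=+1; sign (−1)^0·-1^2·+1^0 = +1.
|Ram(-2002, -119)| = 4, even; anisotropic at {7, 11, 13, ∞}.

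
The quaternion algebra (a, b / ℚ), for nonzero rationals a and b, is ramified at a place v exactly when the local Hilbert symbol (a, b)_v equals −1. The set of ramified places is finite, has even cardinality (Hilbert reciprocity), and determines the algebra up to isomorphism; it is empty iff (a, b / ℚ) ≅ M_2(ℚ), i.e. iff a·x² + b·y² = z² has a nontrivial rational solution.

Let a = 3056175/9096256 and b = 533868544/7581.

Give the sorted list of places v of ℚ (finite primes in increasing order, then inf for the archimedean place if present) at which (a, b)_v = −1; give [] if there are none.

Mod squares: a ≡ 47, b ≡ 9471. Check v ∈ {∞, 2, 3, 5, 7, 11, 13, 17, 19, 29, 41, 47}.
v=41: a=41^0·(≡22), b=41^1·(≡22) mod 41; (22|41)=-1, (22|41)=-1; (−1)^{0·1·20}·(-1)^1·(-1)^0 = -1.
v=17: a=17^2·(≡8), b=17^2·(≡9) mod 17; (8|17)=+1, (9|17)=+1; (−1)^{2·2·8}·(+1)^2·(+1)^2 = +1.
v=7: a=7^0·(≡3), b=7^-1·(≡4) mod 7; (3|7)=-1, (4|7)=+1; (−1)^{0·-1·3}·(-1)^-1·(+1)^0 = -1.
v=11: a=11^0·(≡3), b=11^1·(≡4) mod 11; (3|11)=+1, (4|11)=+1; (−1)^{0·1·5}·(+1)^1·(+1)^0 = +1.
v=19: a=19^0·(≡1), b=19^-2·(≡4) mod 19; (1|19)=+1, (4|19)=+1; (−1)^{0·-2·9}·(+1)^-2·(+1)^0 = +1.
v=∞: 47 > 0 and 9471 > 0  ⇒  (a,b)_∞ = +1.
v=5: a=5^2·(≡2), b=5^0·(≡4) mod 5; (2|5)=-1, (4|5)=+1; (−1)^{2·0·2}·(-1)^0·(+1)^2 = +1.
v=3: a=3^2·(≡2), b=3^-1·(≡1) mod 3; (2|3)=-1, (1|3)=+1; (−1)^{2·-1·1}·(-1)^-1·(+1)^2 = -1.
v=2: v_2(a)=-6, v_2(b)=12; units ≡ 7, 7 (mod 8); ε·ε+αω+βω = 1·1+-6·0+12·0 ≡ 1  ⇒  (a,b)_2 = -1.
v=47: a=47^1·(≡18), b=47^0·(≡4) mod 47; (18|47)=+1, (4|47)=+1; (−1)^{1·0·23}·(+1)^0·(+1)^1 = +1.
v=13: a=13^-2·(≡11), b=13^0·(≡7) mod 13; (11|13)=-1, (7|13)=-1; (−1)^{-2·0·6}·(-1)^0·(-1)^-2 = +1.
v=29: a=29^-2·(≡19), b=29^0·(≡10) mod 29; (19|29)=-1, (10|29)=-1; (−1)^{-2·0·14}·(-1)^0·(-1)^-2 = +1.
|Ram(47, 9471)| = 4, even; anisotropic at {2, 3, 7, 41}.

[2, 3, 7, 41]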